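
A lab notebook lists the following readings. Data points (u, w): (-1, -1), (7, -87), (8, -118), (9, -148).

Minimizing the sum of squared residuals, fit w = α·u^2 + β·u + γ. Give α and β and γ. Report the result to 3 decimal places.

From the data, Σu^2·u^2 = 13059, Σu^2·u = 1583, Σu^2 = 195, Σu·u = 195, Σu = 23, Σ1 = 4.
Right-hand side: Σu^2·w = -23804, Σu·w = -2884, Σw = -354.
Solving the 3×3 system (Gaussian elimination) gives α = -9499/4861, β = 4169/4861, γ = 8906/4861.

α = -1.954, β = 0.858, γ = 1.832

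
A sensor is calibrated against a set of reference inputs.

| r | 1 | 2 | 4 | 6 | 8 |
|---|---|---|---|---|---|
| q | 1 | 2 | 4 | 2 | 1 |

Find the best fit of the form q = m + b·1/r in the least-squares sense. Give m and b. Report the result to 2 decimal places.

AᵀA·[m, b]ᵀ = Aᵀq reads: 5·m + (49/24)·b = 10;  (49/24)·m + (781/576)·b = 83/24.
Δ = 5·(781/576) − (49/24)² = 47/18.
m = (10·(781/576) − (49/24)·(83/24))/(47/18) = 3743/1504; b = (5·(83/24) − (49/24)·10)/(47/18) = -225/188.

m = 2.49, b = -1.20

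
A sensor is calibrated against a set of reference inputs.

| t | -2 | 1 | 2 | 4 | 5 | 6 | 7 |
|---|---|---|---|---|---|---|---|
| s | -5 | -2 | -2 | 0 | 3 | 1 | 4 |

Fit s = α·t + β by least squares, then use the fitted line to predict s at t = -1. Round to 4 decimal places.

The normal equations are: 135·α + 23·β = 53;  23·α + 7·β = -1.
(Σt·t = 135, Σt = 23, Σ1 = 7, Σt·s = 53, Σs = -1.)
det = 135·7 − 23² = 416.
α = (53·7 − 23·(-1))/416 = 197/208; β = (135·(-1) − 23·53)/416 = -677/208.
At t = -1: ŝ = (197/208)·(-1) + (-677/208)·(1) = -437/104.

ŝ = -4.2019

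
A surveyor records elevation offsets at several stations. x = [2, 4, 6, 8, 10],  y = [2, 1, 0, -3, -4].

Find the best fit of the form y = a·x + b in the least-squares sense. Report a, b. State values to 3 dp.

From the data, Σx·x = 220, Σx = 30, Σ1 = 5.
Moment sums: Σx·y = -56, Σy = -4.
Normal equations: [[220, 30]; [30, 5]]·[a, b]ᵀ = [-56, -4]ᵀ.
Δ = 220·5 − 30² = 200.
a = ((-56)·5 − 30·(-4))/200 = -4/5; b = (220·(-4) − 30·(-56))/200 = 4.

a = -0.800, b = 4.000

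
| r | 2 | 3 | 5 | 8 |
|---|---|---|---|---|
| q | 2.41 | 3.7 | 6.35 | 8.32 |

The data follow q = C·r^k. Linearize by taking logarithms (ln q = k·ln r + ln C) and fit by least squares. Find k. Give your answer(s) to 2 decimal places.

With ln qᵢ as the transformed response and ln rᵢ as the regressor:
AᵀA = [[8.6018, 5.4806]; [5.4806, 4]], rhs = [9.4277, 6.1551]ᵀ  (here Σln r = 5.4806, Σ(ln r)² = 8.6018, Σln q = 6.1551, Σln r·ln q = 9.4277).
Solving (det = 4.3697): k = 0.91012, ln C = 0.29176.

k = 0.91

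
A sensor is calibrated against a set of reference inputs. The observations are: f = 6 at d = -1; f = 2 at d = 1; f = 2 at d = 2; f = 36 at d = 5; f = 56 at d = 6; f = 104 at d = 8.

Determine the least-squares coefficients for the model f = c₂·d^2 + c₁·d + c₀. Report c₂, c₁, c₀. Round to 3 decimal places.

c₂ = 1.963, c₁ = -2.834, c₀ = 1.402

The normal equations are: 6035·c₂ + 861·c₁ + 131·c₀ = 9588;  861·c₂ + 131·c₁ + 21·c₀ = 1348;  131·c₂ + 21·c₁ + 6·c₀ = 206.
Inverting the 3×3 Gram matrix, [c₂, c₁, c₀]ᵀ = [263/134, -43679/15410, 10802/7705]ᵀ.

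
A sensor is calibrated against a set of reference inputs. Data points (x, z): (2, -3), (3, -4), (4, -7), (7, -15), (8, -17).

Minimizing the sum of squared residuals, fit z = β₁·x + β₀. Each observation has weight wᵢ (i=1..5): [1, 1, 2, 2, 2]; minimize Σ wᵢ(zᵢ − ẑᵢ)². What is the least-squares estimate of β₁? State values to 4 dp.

Entries of MᵀWM: Σwᵢ·x·x = 271, Σwᵢ·x = 43, Σwᵢ·1 = 8.
And Σwᵢ·x·z = -556, Σwᵢ·z = -85.
Normal equations: [[271, 43]; [43, 8]]·[β₁, β₀]ᵀ = [-556, -85]ᵀ.
Determinant 271·8 − 43² = 319.
β₁ = ((-556)·8 − 43·(-85))/319 = -793/319; β₀ = (271·(-85) − 43·(-556))/319 = 873/319.

β₁ = -2.4859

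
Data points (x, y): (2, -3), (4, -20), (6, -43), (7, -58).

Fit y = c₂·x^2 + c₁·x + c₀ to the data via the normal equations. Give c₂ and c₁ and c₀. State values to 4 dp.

c₂ = -0.8693, c₁ = -3.1206, c₀ = 6.6432

Sums needed: Σx^2·x^2 = 3969, Σx^2·x = 631, Σx^2 = 105, Σx·x = 105, Σx = 19, Σ1 = 4.
Moment sums: Σx^2·y = -4722, Σx·y = -750, Σy = -124.
MᵀM·[c₂, c₁, c₀]ᵀ = Mᵀy becomes [[3969, 631, 105]; [631, 105, 19]; [105, 19, 4]]·[c₂, c₁, c₀]ᵀ = [-4722, -750, -124]ᵀ.
Inverting the 3×3 Gram matrix, [c₂, c₁, c₀]ᵀ = [-173/199, -621/199, 1322/199]ᵀ.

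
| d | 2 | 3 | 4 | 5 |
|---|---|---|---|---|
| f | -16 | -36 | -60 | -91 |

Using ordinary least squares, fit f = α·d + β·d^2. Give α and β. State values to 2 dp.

α = -1.93, β = -3.26

Normal-equation sums: Σd·d = 54, Σd·d^2 = 224, Σd^2·d^2 = 978.
Right-hand side: Σd·f = -835, Σd^2·f = -3623.
XᵀX·[α, β]ᵀ = Xᵀf becomes [[54, 224]; [224, 978]]·[α, β]ᵀ = [-835, -3623]ᵀ.
Δ = 54·978 − 224² = 2636.
α = ((-835)·978 − 224·(-3623))/2636 = -2539/1318; β = (54·(-3623) − 224·(-835))/2636 = -4301/1318.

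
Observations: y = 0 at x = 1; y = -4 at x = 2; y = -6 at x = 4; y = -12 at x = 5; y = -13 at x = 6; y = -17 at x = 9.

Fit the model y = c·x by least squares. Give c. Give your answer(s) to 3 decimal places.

Forming AᵀA = [[163]] and Aᵀy = [-323]ᵀ gives AᵀA·[c]ᵀ = Aᵀy.
Hence c = -323 / 163 ≈ -1.9816.

c = -1.982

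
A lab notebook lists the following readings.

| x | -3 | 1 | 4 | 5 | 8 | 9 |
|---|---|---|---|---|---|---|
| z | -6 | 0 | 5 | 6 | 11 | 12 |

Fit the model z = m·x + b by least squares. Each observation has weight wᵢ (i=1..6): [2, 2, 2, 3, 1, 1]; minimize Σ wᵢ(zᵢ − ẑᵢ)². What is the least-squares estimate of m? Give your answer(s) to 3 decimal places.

With design matrix A, AᵀWA = [[272, 36]; [36, 11]] and AᵀWz = [362, 39]ᵀ.
Eliminating b: 11·(row 1) − 36·(row 2) gives 1696·m = 11·362 − 36·39 = 2578, so m = 1289/848.
Then b = (39 − 36·(1289/848))/11 = -303/212.

m = 1.520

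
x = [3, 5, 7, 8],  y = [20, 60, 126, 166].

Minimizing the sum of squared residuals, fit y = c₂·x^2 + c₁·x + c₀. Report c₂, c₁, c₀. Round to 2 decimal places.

c₂ = 2.99, c₁ = -3.54, c₀ = 3.57

Sums needed: Σx^2·x^2 = 7203, Σx^2·x = 1007, Σx^2 = 147, Σx·x = 147, Σx = 23, Σ1 = 4.
Right-hand side: Σx^2·y = 18478, Σx·y = 2570, Σy = 372.
MᵀM·[c₂, c₁, c₀]ᵀ = Mᵀy becomes [[7203, 1007, 147]; [1007, 147, 23]; [147, 23, 4]]·[c₂, c₁, c₀]ᵀ = [18478, 2570, 372]ᵀ.
Solving the 3×3 system (Gaussian elimination) gives c₂ = 1189/398, c₁ = -1409/398, c₀ = 710/199.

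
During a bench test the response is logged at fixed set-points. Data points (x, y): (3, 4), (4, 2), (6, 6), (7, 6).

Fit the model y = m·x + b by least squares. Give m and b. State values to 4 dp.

m = 0.8000, b = 0.5000

Forming AᵀA = [[110, 20]; [20, 4]] and Aᵀy = [98, 18]ᵀ gives AᵀA·[m, b]ᵀ = Aᵀy.
Δ = 110·4 − 20² = 40.
m = (98·4 − 20·18)/40 = 4/5; b = (110·18 − 20·98)/40 = 1/2.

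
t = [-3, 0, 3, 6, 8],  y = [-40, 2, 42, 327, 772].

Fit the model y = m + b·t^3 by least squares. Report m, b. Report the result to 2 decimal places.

m = 1.40, b = 1.51

Compute the Gram sums: Σ1 = 5, Σt^3 = 728, Σt^3·t^3 = 310258.
For Mᵀy: Σy = 1103, Σt^3·y = 468110.
det = 5·310258 − 728² = 1021306.
m = (1103·310258 − 728·468110)/1021306 = 55019/39281; b = (5·468110 − 728·1103)/1021306 = 768783/510653.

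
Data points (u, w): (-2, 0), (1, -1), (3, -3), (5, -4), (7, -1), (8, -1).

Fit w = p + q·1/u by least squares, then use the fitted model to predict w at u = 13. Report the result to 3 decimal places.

Normal-equation sums: Σ1 = 6, Σ1/u = 1093/840, Σ1/u·1/u = 1014049/705600.
For Xᵀw: Σw = -10, Σ1/u·w = -859/280.
Normal equations: [[6, 1093/840]; [1093/840, 1014049/705600]]·[p, q]ᵀ = [-10, -859/280]ᵀ.
Eliminating q: (1014049/705600)·(row 1) − (1093/840)·(row 2) gives (977929/141120)·p = (1014049/705600)·(-10) − (1093/840)·(-859/280) = -7323829/705600, so p = -7323829/4889645.
Then q = ((-859/280) − (1093/840)·(-7323829/4889645))/(1014049/705600) = -761376/977929.
At u = 13: ŵ = (-7323829/4889645)·(1) + (-761376/977929)·(1/13) = -99016657/63565385.

ŵ = -1.558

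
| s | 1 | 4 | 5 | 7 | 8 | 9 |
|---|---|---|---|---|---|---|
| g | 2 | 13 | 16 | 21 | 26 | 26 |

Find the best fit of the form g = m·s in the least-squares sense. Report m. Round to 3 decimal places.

Sums needed: Σs·s = 236.
And Σs·g = 723.
So XᵀX·[m]ᵀ = Xᵀg: [[236]]·[m]ᵀ = [723]ᵀ.
Hence m = 723 / 236 ≈ 3.06356.

m = 3.064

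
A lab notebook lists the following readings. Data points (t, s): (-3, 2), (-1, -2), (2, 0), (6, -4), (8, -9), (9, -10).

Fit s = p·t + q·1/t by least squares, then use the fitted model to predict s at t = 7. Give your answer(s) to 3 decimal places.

ŝ = -7.072

Normal-equation sums: Σt·t = 195, Σt·1/t = 6, Σ1/t·1/t = 7345/5184.
For Mᵀs: Σt·s = -190, Σ1/t·s = -113/72.
Normal equations: [[195, 6]; [6, 7345/5184]]·[p, q]ᵀ = [-190, -113/72]ᵀ.
det = 195·(7345/5184) − 6² = 415217/1728.
p = ((-190)·(7345/5184) − 6·(-113/72))/(415217/1728) = -1346734/1245651; q = (195·(-113/72) − 6·(-190))/(415217/1728) = 1441080/415217.
At t = 7: ŝ = (-1346734/1245651)·(7) + (1441080/415217)·(1/7) = -5606066/792687.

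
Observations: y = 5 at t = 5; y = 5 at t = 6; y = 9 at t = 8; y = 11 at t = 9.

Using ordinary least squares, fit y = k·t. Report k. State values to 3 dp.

The normal system MᵀM·[k]ᵀ = Mᵀy is [[206]]·[k]ᵀ = [226]ᵀ.
Hence k = 226 / 206 ≈ 1.09709.

k = 1.097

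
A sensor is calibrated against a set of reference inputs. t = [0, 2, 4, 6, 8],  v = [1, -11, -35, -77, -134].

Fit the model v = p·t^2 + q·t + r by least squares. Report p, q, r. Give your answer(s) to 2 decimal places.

p = -1.93, q = -1.37, r = 0.57

Forming XᵀX = [[5664, 800, 120]; [800, 120, 20]; [120, 20, 5]] and Xᵀv = [-11952, -1696, -256]ᵀ gives XᵀX·[p, q, r]ᵀ = Xᵀv.
Solving the 3×3 system (Gaussian elimination) gives p = -27/14, q = -48/35, r = 4/7.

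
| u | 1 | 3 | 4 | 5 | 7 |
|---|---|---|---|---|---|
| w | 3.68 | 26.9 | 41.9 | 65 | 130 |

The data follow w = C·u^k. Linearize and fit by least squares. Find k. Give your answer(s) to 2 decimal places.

Taking logs, ln w = k·ln u + ln C, so regress ln w on ln u.
XᵀX = [[9.5056, 6.0403]; [6.0403, 5]], rhs = [24.9852, 17.3722]ᵀ  (here Σln u = 6.0403, Σ(ln u)² = 9.5056, Σln w = 17.3722, Σln u·ln w = 24.9852).
Slope k = (n·Σln u·ln w − Σln u·Σln w)/(n·Σ(ln u)² − (Σln u)²) = (5·24.9852 − 6.0403·17.3722)/11.0434 = 1.81041; ln C = (Σln w − k·Σln u)/n = 1.28738.

k = 1.81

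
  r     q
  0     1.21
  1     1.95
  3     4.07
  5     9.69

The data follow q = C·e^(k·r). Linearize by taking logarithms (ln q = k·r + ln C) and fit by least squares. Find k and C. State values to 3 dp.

Let Y = ln q. Fitting Y = k·r + ln C by least squares:
XᵀX = [[35.0000, 9.0000]; [9.0000, 4]], rhs = [16.2342, 4.5332]ᵀ  (here Σr = 9.0000, Σ(r)² = 35.0000, Σln q = 4.5332, Σr·ln q = 16.2342).
Solving (det = 59.0000): k = 0.40912, ln C = 0.21277, so C = exp(0.21277) = 1.23710.

k = 0.409, C = 1.237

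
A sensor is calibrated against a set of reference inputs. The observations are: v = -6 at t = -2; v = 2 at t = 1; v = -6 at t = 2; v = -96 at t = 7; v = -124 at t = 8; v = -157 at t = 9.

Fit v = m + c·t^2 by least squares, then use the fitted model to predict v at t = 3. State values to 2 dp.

v̂ = -15.38

MᵀM·[m, c]ᵀ = Mᵀv reads: 6·m + 203·c = -387;  203·m + 13091·c = -25403.
(Σ1 = 6, Σt^2 = 203, Σt^2·t^2 = 13091, Σv = -387, Σt^2·v = -25403.)
Determinant 6·13091 − 203² = 37337.
m = ((-387)·13091 − 203·(-25403))/37337 = 90592/37337; c = (6·(-25403) − 203·(-387))/37337 = -73857/37337.
At t = 3: v̂ = (90592/37337)·(1) + (-73857/37337)·(9) = -574121/37337.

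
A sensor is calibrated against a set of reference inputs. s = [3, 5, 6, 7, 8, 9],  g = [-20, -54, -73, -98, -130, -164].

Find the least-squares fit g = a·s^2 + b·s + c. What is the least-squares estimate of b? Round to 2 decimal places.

b = 0.73

Setting ∂/∂a … = 0 gives: 15060·a + 1952·b + 264·c = -30564;  1952·a + 264·b + 38·c = -3970;  264·a + 38·b + 6·c = -539.
(Σs^2·s^2 = 15060, Σs^2·s = 1952, Σs^2 = 264, Σs·s = 264, Σs = 38, Σ1 = 6, Σs^2·g = -30564, Σs·g = -3970, Σg = -539.)
Inverting the 3×3 Gram matrix, [a, b, c]ᵀ = [-43/21, 51/70, -457/105]ᵀ.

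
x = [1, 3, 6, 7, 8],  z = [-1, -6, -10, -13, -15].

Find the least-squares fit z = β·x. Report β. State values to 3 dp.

The normal equations are: 159·β = -290.
Hence β = -290 / 159 ≈ -1.8239.

β = -1.824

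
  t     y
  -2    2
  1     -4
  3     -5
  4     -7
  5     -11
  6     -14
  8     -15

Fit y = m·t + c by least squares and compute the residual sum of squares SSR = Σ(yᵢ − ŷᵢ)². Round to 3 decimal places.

With design matrix X, XᵀX = [[155, 25]; [25, 7]] and Xᵀy = [-310, -54]ᵀ.
Determinant 155·7 − 25² = 460.
m = ((-310)·7 − 25·(-54))/460 = -41/23; c = (155·(-54) − 25·(-310))/460 = -31/23.
Residuals: -5/23, -20/23, 39/23, 34/23, -17/23, -45/23, 14/23; SSR = 244/23.

SSR = 10.609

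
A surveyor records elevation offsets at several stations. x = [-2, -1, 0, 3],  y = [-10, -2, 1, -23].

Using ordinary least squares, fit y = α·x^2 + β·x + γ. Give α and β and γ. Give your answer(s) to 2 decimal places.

The normal equations are: 98·α + 18·β + 14·γ = -249;  18·α + 14·β + 0·γ = -47;  14·α + 0·β + 4·γ = -34.
Inverting the 3×3 Gram matrix, [α, β, γ]ᵀ = [-487/181, 37/362, 166/181]ᵀ.

α = -2.69, β = 0.10, γ = 0.92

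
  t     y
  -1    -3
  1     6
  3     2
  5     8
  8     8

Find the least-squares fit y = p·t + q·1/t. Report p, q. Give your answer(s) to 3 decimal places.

The normal equations are: 100·p + 5·q = 119;  5·p + (31201/14400)·q = 184/15.
Eliminating q: (31201/14400)·(row 1) − 5·(row 2) gives (27601/144)·p = (31201/14400)·119 − 5·(184/15) = 2829719/14400, so p = 2829719/2760100.
Then q = ((184/15) − 5·(2829719/2760100))/(31201/14400) = 90960/27601.

p = 1.025, q = 3.296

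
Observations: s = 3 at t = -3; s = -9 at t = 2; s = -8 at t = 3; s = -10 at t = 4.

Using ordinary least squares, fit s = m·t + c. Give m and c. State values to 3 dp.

m = -1.897, c = -3.155

Sums needed: Σt·t = 38, Σt = 6, Σ1 = 4.
For Mᵀs: Σt·s = -91, Σs = -24.
So MᵀM·[m, c]ᵀ = Mᵀs: [[38, 6]; [6, 4]]·[m, c]ᵀ = [-91, -24]ᵀ.
Δ = 38·4 − 6² = 116.
m = ((-91)·4 − 6·(-24))/116 = -55/29; c = (38·(-24) − 6·(-91))/116 = -183/58.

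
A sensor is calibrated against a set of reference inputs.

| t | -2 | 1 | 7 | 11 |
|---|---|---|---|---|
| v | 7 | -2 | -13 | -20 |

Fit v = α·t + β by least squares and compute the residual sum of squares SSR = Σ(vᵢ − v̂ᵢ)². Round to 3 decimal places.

SSR = 4.939

Forming MᵀM = [[175, 17]; [17, 4]] and Mᵀv = [-327, -28]ᵀ gives MᵀM·[α, β]ᵀ = Mᵀv.
Determinant 175·4 − 17² = 411.
α = ((-327)·4 − 17·(-28))/411 = -832/411; β = (175·(-28) − 17·(-327))/411 = 659/411.
Residuals: 554/411, -649/411, -178/411, 91/137; SSR = 2030/411.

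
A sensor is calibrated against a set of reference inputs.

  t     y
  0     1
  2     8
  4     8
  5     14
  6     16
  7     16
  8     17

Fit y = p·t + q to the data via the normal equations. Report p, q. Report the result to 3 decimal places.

p = 2.018, q = 2.204

From the data, Σt·t = 194, Σt = 32, Σ1 = 7.
Right-hand side: Σt·y = 462, Σy = 80.
AᵀA·[p, q]ᵀ = Aᵀy becomes [[194, 32]; [32, 7]]·[p, q]ᵀ = [462, 80]ᵀ.
Δ = 194·7 − 32² = 334.
p = (462·7 − 32·80)/334 = 337/167; q = (194·80 − 32·462)/334 = 368/167.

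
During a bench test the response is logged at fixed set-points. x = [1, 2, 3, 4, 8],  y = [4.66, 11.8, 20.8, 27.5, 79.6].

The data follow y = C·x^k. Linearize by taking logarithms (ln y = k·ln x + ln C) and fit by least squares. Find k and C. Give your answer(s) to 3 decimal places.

With ln yᵢ as the transformed response and ln xᵢ as the regressor:
XᵀX = [[7.9333, 5.2575]; [5.2575, 5]], rhs = [18.7412, 14.7333]ᵀ  (here Σln x = 5.2575, Σ(ln x)² = 7.9333, Σln y = 14.7333, Σln x·ln y = 18.7412).
Slope k = (n·Σln x·ln y − Σln x·Σln y)/(n·Σ(ln x)² − (Σln x)²) = (5·18.7412 − 5.2575·14.7333)/12.0252 = 1.35098; ln C = (Σln y − k·Σln x)/n = 1.52610, so C = exp(1.52610) = 4.60020.

k = 1.351, C = 4.600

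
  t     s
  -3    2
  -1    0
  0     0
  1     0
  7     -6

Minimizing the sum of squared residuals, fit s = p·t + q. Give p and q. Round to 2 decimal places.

Normal-equation sums: Σt·t = 60, Σt = 4, Σ1 = 5.
Moment sums: Σt·s = -48, Σs = -4.
So XᵀX·[p, q]ᵀ = Xᵀs: [[60, 4]; [4, 5]]·[p, q]ᵀ = [-48, -4]ᵀ.
Δ = 60·5 − 4² = 284.
p = ((-48)·5 − 4·(-4))/284 = -56/71; q = (60·(-4) − 4·(-48))/284 = -12/71.

p = -0.79, q = -0.17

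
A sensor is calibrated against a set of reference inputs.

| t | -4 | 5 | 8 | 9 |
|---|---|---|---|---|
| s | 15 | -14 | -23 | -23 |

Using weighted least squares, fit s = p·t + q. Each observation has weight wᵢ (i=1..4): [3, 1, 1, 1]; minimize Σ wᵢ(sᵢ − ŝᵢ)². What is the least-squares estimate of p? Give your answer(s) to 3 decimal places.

p = -3.060

Normal-equation sums: Σwᵢ·t·t = 218, Σwᵢ·t = 10, Σwᵢ·1 = 6.
Right-hand side: Σwᵢ·t·s = -641, Σwᵢ·s = -15.
XᵀWX·[p, q]ᵀ = XᵀWs becomes [[218, 10]; [10, 6]]·[p, q]ᵀ = [-641, -15]ᵀ.
Eliminating q: 6·(row 1) − 10·(row 2) gives 1208·p = 6·(-641) − 10·(-15) = -3696, so p = -462/151.
Then q = ((-15) − 10·(-462/151))/6 = 785/302.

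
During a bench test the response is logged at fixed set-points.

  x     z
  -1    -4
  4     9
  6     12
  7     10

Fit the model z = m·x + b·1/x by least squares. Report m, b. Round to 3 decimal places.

Entries of MᵀM: Σx·x = 102, Σx·1/x = 4, Σ1/x·1/x = 7837/7056.
Right-hand side: Σx·z = 182, Σ1/x·z = 271/28.
MᵀM·[m, b]ᵀ = Mᵀz becomes [[102, 4]; [4, 7837/7056]]·[m, b]ᵀ = [182, 271/28]ᵀ.
det = 102·(7837/7056) − 4² = 114413/1176.
m = (182·(7837/7056) − 4·(271/28))/(114413/1176) = 576583/343239; b = (102·(271/28) − 4·182)/(114413/1176) = 304836/114413.

m = 1.680, b = 2.664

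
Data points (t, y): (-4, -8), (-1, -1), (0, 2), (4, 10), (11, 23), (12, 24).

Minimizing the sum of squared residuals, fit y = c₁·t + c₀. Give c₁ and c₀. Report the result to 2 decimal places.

c₁ = 1.98, c₀ = 1.07

Compute the Gram sums: Σt·t = 298, Σt = 22, Σ1 = 6.
Right-hand side: Σt·y = 614, Σy = 50.
det = 298·6 − 22² = 1304.
c₁ = (614·6 − 22·50)/1304 = 323/163; c₀ = (298·50 − 22·614)/1304 = 174/163.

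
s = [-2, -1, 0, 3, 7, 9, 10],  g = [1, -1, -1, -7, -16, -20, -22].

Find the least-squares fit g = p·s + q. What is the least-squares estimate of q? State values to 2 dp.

q = -2.15

From the data, Σs·s = 244, Σs = 26, Σ1 = 7.
And Σs·g = -534, Σg = -66.
Normal equations: [[244, 26]; [26, 7]]·[p, q]ᵀ = [-534, -66]ᵀ.
det = 244·7 − 26² = 1032.
p = ((-534)·7 − 26·(-66))/1032 = -337/172; q = (244·(-66) − 26·(-534))/1032 = -185/86.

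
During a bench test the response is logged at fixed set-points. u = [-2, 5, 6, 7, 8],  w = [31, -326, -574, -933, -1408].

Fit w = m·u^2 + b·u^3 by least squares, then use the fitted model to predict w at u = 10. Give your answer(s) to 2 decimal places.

ŵ = -2799.92

Entries of XᵀX: Σu^2·u^2 = 8434, Σu^2·u^3 = 60444, Σu^3·u^3 = 442138.
And Σu^2·w = -164519, Σu^3·w = -1205897.
So XᵀX·[m, b]ᵀ = Xᵀw: [[8434, 60444]; [60444, 442138]]·[m, b]ᵀ = [-164519, -1205897]ᵀ.
Eliminating b: 442138·(row 1) − 60444·(row 2) gives 75514756·m = 442138·(-164519) − 60444·(-1205897) = 149136646, so m = 74568323/37757378.
Then b = ((-1205897) − 60444·(74568323/37757378))/442138 = -113174431/37757378.
At u = 10: ŵ = (74568323/37757378)·(100) + (-113174431/37757378)·(1000) = -52858799350/18878689.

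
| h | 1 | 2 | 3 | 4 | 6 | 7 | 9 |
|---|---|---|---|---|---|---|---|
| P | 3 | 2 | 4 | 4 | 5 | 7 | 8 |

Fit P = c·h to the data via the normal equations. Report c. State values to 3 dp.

c = 0.949

Compute the Gram sums: Σh·h = 196.
Moment sums: Σh·P = 186.
MᵀM·[c]ᵀ = MᵀP becomes [[196]]·[c]ᵀ = [186]ᵀ.
Hence c = 186 / 196 ≈ 0.94898.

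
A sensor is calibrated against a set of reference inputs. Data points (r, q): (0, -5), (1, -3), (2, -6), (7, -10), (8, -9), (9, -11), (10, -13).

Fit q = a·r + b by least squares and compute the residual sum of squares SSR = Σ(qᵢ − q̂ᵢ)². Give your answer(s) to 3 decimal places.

Normal-equation sums: Σr·r = 299, Σr = 37, Σ1 = 7.
And Σr·q = -386, Σq = -57.
Eliminating b: 7·(row 1) − 37·(row 2) gives 724·a = 7·(-386) − 37·(-57) = -593, so a = -593/724.
Then b = ((-57) − 37·(-593/724))/7 = -2761/724.
Residuals: -859/724, 591/362, -397/724, -82/181, 989/724, 67/362, -721/724; SSR = 5409/724.

SSR = 7.471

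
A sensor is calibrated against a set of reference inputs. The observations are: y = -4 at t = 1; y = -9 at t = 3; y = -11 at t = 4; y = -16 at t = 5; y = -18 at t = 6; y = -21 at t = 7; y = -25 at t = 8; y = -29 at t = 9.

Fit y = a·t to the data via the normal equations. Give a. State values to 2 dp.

a = -3.10

From the data, Σt·t = 281.
And Σt·y = -871.
So MᵀM·[a]ᵀ = Mᵀy: [[281]]·[a]ᵀ = [-871]ᵀ.
a = (-871)/281 = -3.09964.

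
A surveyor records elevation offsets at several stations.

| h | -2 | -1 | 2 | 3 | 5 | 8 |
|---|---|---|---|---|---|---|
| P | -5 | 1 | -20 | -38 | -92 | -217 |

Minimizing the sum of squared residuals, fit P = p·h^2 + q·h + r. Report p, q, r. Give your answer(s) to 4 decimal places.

p = -2.9121, q = -3.7665, r = -0.4849

Normal-equation sums: Σh^2·h^2 = 4835, Σh^2·h = 663, Σh^2 = 107, Σh·h = 107, Σh = 15, Σ1 = 6.
For XᵀP: Σh^2·P = -16629, Σh·P = -2341, ΣP = -371.
So XᵀX·[p, q, r]ᵀ = XᵀP: [[4835, 663, 107]; [663, 107, 15]; [107, 15, 6]]·[p, q, r]ᵀ = [-16629, -2341, -371]ᵀ.
Solving the 3×3 system (Gaussian elimination) gives p = -205279/70492, q = -265505/70492, r = -8546/17623.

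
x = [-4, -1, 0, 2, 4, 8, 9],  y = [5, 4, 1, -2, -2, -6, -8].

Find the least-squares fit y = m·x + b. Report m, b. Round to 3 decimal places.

Sums needed: Σx·x = 182, Σx = 18, Σ1 = 7.
Right-hand side: Σx·y = -156, Σy = -8.
det = 182·7 − 18² = 950.
m = ((-156)·7 − 18·(-8))/950 = -474/475; b = (182·(-8) − 18·(-156))/950 = 676/475.

m = -0.998, b = 1.423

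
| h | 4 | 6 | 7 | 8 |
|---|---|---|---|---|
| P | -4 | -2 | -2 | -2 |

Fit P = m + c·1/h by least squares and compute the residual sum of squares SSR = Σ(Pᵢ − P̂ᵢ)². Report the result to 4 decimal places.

Forming AᵀA = [[4, 115/168]; [115/168, 3565/28224]] and AᵀP = [-10, -157/84]ᵀ gives AᵀA·[m, c]ᵀ = AᵀP.
Eliminating c: (3565/28224)·(row 1) − (115/168)·(row 2) gives (115/3136)·m = (3565/28224)·(-10) − (115/168)·(-157/84) = 115/7056, so m = 4/9.
Then c = ((-157/84) − (115/168)·(4/9))/(3565/28224) = -5936/345.
Residuals: -148/1035, 146/345, 14/1035, -304/1035; SSR = 296/1035.

SSR = 0.2860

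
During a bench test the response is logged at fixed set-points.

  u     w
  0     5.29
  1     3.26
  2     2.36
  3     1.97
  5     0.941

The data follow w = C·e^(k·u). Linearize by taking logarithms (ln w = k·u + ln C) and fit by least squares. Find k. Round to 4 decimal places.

Taking logs, ln w = k·u + ln C, so regress ln w on u.
Sums: Σu = 11.0000, Σ(u)² = 39.0000, Σln w = 4.3234, Σu·ln w = 4.6291.
Normal system: [[39.0000, 11.0000]; [11.0000, 5]]·[k, ln C]ᵀ = [4.6291, 4.3234]ᵀ.
Slope k = (n·Σu·ln w − Σu·Σln w)/(n·Σ(u)² − (Σu)²) = (5·4.6291 − 11.0000·4.3234)/74.0000 = -0.32990; ln C = (Σln w − k·Σu)/n = 1.59046.

k = -0.3299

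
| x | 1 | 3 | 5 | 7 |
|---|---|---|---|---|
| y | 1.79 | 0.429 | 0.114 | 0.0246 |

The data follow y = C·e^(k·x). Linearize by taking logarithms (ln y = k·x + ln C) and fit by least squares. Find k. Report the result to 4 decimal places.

Linearized form: ln y = k·x + ln C. From the 4 transformed points,
Σx = 16.0000, Σ(x)² = 84.0000, Σln y = -6.1406, Σx·ln y = -38.7495.
Normal system: [[84.0000, 16.0000]; [16.0000, 4]]·[k, ln C]ᵀ = [-38.7495, -6.1406]ᵀ.
Δ = 84.0000·4 − (16.0000)² = 80.0000; k = (-38.7495·4 − 16.0000·-6.1406)/80.0000 = -0.70935, ln C = (84.0000·-6.1406 − 16.0000·-38.7495)/80.0000 = 1.30222.

k = -0.7093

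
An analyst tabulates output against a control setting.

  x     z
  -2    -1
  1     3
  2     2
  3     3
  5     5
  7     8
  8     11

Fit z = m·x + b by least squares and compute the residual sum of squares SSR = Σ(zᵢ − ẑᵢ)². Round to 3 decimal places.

Normal-equation sums: Σx·x = 156, Σx = 24, Σ1 = 7.
Moment sums: Σx·z = 187, Σz = 31.
So AᵀA·[m, b]ᵀ = Aᵀz: [[156, 24]; [24, 7]]·[m, b]ᵀ = [187, 31]ᵀ.
Δ = 156·7 − 24² = 516.
m = (187·7 − 24·31)/516 = 565/516; b = (156·31 − 24·187)/516 = 29/43.
Residuals: 133/258, 635/516, -223/258, -165/172, -593/516, -175/516, 202/129; SSR = 3785/516.

SSR = 7.335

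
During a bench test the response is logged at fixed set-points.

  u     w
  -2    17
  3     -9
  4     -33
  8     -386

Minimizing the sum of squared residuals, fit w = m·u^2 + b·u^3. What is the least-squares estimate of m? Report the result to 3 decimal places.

With design matrix X, XᵀX = [[4449, 34003]; [34003, 267033]] and Xᵀw = [-25245, -200123]ᵀ.
Eliminating b: 267033·(row 1) − 34003·(row 2) gives 31825808·m = 267033·(-25245) − 34003·(-200123) = 63534284, so m = 15883571/7956452.
Then b = ((-200123) − 34003·(15883571/7956452))/267033 = -7985373/7956452.

m = 1.996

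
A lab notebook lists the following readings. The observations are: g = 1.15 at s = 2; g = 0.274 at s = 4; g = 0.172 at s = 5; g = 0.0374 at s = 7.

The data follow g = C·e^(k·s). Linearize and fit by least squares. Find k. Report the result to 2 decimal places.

k = -0.68

Let Y = ln g. Fitting Y = k·s + ln C by least squares:
Σs = 18.0000, Σ(s)² = 94.0000, Σln g = -6.2012, Σs·ln g = -36.7029.
Equations: 94.0000·k + 18.0000·ln C = -36.7029;  18.0000·k + 4·ln C = -6.2012.
Δ = 94.0000·4 − (18.0000)² = 52.0000; k = (-36.7029·4 − 18.0000·-6.2012)/52.0000 = -0.67673, ln C = (94.0000·-6.2012 − 18.0000·-36.7029)/52.0000 = 1.49496.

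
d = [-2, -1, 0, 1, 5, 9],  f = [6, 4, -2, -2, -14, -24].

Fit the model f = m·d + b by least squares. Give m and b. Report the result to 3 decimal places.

m = -2.727, b = 0.121

Setting ∂/∂m … = 0 gives: 112·m + 12·b = -304;  12·m + 6·b = -32.
(Σd·d = 112, Σd = 12, Σ1 = 6, Σd·f = -304, Σf = -32.)
Eliminating b: 6·(row 1) − 12·(row 2) gives 528·m = 6·(-304) − 12·(-32) = -1440, so m = -30/11.
Then b = ((-32) − 12·(-30/11))/6 = 4/33.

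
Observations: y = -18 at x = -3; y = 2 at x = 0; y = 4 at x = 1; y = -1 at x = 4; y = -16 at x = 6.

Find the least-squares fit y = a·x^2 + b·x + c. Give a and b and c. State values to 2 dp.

a = -1.07, b = 3.45, c = 1.93

From the data, Σx^2·x^2 = 1634, Σx^2·x = 254, Σx^2 = 62, Σx·x = 62, Σx = 8, Σ1 = 5.
Moment sums: Σx^2·y = -750, Σx·y = -42, Σy = -29.
AᵀA·[a, b, c]ᵀ = Aᵀy becomes [[1634, 254, 62]; [254, 62, 8]; [62, 8, 5]]·[a, b, c]ᵀ = [-750, -42, -29]ᵀ.
Solving the 3×3 system (Gaussian elimination) gives a = -8287/7752, b = 26767/7752, c = 2495/1292.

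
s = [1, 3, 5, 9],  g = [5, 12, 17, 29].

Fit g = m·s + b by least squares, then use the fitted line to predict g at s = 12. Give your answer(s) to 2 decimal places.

ĝ = 37.93

Sums needed: Σs·s = 116, Σs = 18, Σ1 = 4.
For Mᵀg: Σs·g = 387, Σg = 63.
Δ = 116·4 − 18² = 140.
m = (387·4 − 18·63)/140 = 207/70; b = (116·63 − 18·387)/140 = 171/70.
At s = 12: ĝ = (207/70)·(12) + (171/70)·(1) = 531/14.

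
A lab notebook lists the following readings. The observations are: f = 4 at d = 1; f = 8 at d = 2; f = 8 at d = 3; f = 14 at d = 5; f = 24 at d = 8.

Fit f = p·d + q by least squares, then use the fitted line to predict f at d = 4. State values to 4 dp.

Entries of MᵀM: Σd·d = 103, Σd = 19, Σ1 = 5.
And Σd·f = 306, Σf = 58.
Determinant 103·5 − 19² = 154.
p = (306·5 − 19·58)/154 = 214/77; q = (103·58 − 19·306)/154 = 80/77.
At d = 4: f̂ = (214/77)·(4) + (80/77)·(1) = 936/77.

f̂ = 12.1558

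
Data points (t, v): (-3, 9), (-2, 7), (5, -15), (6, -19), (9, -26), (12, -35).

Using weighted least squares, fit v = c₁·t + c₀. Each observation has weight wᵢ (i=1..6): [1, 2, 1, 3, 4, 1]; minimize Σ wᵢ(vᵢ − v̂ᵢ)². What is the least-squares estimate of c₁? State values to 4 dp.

Normal-equation sums: Σwᵢ·t·t = 618, Σwᵢ·t = 64, Σwᵢ·1 = 12.
And Σwᵢ·t·v = -1828, Σwᵢ·v = -188.
Normal equations: [[618, 64]; [64, 12]]·[c₁, c₀]ᵀ = [-1828, -188]ᵀ.
Δ = 618·12 − 64² = 3320.
c₁ = ((-1828)·12 − 64·(-188))/3320 = -1238/415; c₀ = (618·(-188) − 64·(-1828))/3320 = 101/415.

c₁ = -2.9831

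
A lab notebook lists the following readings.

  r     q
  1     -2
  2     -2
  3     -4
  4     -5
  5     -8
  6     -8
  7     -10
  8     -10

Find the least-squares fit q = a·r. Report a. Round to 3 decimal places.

a = -1.353

From the data, Σr·r = 204.
For Xᵀq: Σr·q = -276.
Normal equations: [[204]]·[a]ᵀ = [-276]ᵀ.
a = (-276)/204 = -1.35294.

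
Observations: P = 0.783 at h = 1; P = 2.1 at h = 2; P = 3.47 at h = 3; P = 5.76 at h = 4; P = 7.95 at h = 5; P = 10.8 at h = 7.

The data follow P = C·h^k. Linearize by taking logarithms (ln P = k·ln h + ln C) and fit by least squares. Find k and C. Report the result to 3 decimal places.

Taking logs, ln P = k·ln h + ln C, so regress ln P on ln h.
XᵀX = [[9.9861, 6.7334]; [6.7334, 6]], rhs = [12.2755, 7.9451]ᵀ  (here Σln h = 6.7334, Σ(ln h)² = 9.9861, Σln P = 7.9451, Σln h·ln P = 12.2755).
Slope k = (n·Σln h·ln P − Σln h·Σln P)/(n·Σ(ln h)² − (Σln h)²) = (6·12.2755 − 6.7334·7.9451)/14.5777 = 1.38259; ln C = (Σln P − k·Σln h)/n = -0.22740, so C = exp(-0.22740) = 0.79660.

k = 1.383, C = 0.797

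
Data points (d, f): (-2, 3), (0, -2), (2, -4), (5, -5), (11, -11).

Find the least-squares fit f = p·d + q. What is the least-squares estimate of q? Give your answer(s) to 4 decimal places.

q = -0.7121

Sums needed: Σd·d = 154, Σd = 16, Σ1 = 5.
And Σd·f = -160, Σf = -19.
Determinant 154·5 − 16² = 514.
p = ((-160)·5 − 16·(-19))/514 = -248/257; q = (154·(-19) − 16·(-160))/514 = -183/257.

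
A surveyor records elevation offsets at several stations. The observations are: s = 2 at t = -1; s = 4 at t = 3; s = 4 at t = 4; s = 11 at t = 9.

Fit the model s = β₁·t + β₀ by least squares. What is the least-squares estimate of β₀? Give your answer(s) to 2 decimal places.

The normal equations are: 107·β₁ + 15·β₀ = 125;  15·β₁ + 4·β₀ = 21.
Δ = 107·4 − 15² = 203.
β₁ = (125·4 − 15·21)/203 = 185/203; β₀ = (107·21 − 15·125)/203 = 372/203.

β₀ = 1.83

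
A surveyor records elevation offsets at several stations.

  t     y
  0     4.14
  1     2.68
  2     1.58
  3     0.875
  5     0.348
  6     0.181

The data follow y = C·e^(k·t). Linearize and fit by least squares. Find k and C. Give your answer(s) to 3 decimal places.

With ln yᵢ as the transformed response and tᵢ as the regressor:
Σt = 17.0000, Σ(t)² = 75.0000, Σln y = -0.0344, Σt·ln y = -14.0332.
Equations: 75.0000·k + 17.0000·ln C = -14.0332;  17.0000·k + 6·ln C = -0.0344.
Solving (det = 161.0000): k = -0.51935, ln C = 1.46574, so C = exp(1.46574) = 4.33076.

k = -0.519, C = 4.331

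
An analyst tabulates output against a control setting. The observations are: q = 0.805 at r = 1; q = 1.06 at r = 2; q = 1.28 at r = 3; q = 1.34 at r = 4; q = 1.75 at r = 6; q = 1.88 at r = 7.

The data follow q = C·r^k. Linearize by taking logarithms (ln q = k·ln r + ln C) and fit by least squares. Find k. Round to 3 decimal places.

Taking logs, ln q = k·ln r + ln C, so regress ln q on ln r.
Σln r = 6.9157, Σ(ln r)² = 10.6062, Σln q = 1.5718, Σln r·ln q = 2.9484.
Normal system: [[10.6062, 6.9157]; [6.9157, 6]]·[k, ln C]ᵀ = [2.9484, 1.5718]ᵀ.
Δ = 10.6062·6 − (6.9157)² = 15.8099; k = (2.9484·6 − 6.9157·1.5718)/15.8099 = 0.43141, ln C = (10.6062·1.5718 − 6.9157·2.9484)/15.8099 = -0.23529.

k = 0.431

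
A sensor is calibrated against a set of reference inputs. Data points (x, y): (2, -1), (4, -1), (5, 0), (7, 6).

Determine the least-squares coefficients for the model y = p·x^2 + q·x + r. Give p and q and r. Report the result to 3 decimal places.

p = 0.500, q = -3.115, r = 3.269

From the data, Σx^2·x^2 = 3298, Σx^2·x = 540, Σx^2 = 94, Σx·x = 94, Σx = 18, Σ1 = 4.
Right-hand side: Σx^2·y = 274, Σx·y = 36, Σy = 4.
So AᵀA·[p, q, r]ᵀ = Aᵀy: [[3298, 540, 94]; [540, 94, 18]; [94, 18, 4]]·[p, q, r]ᵀ = [274, 36, 4]ᵀ.
Inverting the 3×3 Gram matrix, [p, q, r]ᵀ = [1/2, -81/26, 85/26]ᵀ.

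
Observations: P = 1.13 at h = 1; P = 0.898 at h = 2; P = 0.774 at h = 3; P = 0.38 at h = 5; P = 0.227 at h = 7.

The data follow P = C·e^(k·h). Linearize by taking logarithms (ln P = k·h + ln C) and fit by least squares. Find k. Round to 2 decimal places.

k = -0.28

Let Y = ln P. Fitting Y = k·h + ln C by least squares:
Σh = 18.0000, Σ(h)² = 88.0000, Σln P = -2.6919, Σh·ln P = -16.0791.
Normal system: [[88.0000, 18.0000]; [18.0000, 5]]·[k, ln C]ᵀ = [-16.0791, -2.6919]ᵀ.
Δ = 88.0000·5 − (18.0000)² = 116.0000; k = (-16.0791·5 − 18.0000·-2.6919)/116.0000 = -0.27535, ln C = (88.0000·-2.6919 − 18.0000·-16.0791)/116.0000 = 0.45286.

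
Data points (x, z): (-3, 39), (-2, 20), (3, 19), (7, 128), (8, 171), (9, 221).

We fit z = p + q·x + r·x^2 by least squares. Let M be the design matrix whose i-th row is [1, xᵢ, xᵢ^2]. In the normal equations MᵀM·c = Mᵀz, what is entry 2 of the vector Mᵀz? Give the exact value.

4153

Entry 2 ↔ basis x, so (Mᵀz)_{2} = Σᵢ (x)·zᵢ = (-3)·(39) + (-2)·(20) + (3)·(19) + (7)·(128) + (8)·(171) + (9)·(221) = 4153.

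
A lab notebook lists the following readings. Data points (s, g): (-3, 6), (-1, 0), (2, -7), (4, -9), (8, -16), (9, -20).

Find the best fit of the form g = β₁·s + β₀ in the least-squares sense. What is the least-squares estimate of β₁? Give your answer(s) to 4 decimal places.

β₁ = -2.0058

Setting ∂/∂β₁ … = 0 gives: 175·β₁ + 19·β₀ = -376;  19·β₁ + 6·β₀ = -46.
(Σs·s = 175, Σs = 19, Σ1 = 6, Σs·g = -376, Σg = -46.)
Determinant 175·6 − 19² = 689.
β₁ = ((-376)·6 − 19·(-46))/689 = -1382/689; β₀ = (175·(-46) − 19·(-376))/689 = -906/689.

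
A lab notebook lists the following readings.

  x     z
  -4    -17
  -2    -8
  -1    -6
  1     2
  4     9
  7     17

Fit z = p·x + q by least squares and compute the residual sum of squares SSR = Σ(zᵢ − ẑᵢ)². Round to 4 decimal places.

The normal system AᵀA·[p, q]ᵀ = Aᵀz is [[87, 5]; [5, 6]]·[p, q]ᵀ = [247, -3]ᵀ.
det = 87·6 − 5² = 497.
p = (247·6 − 5·(-3))/497 = 1497/497; q = (87·(-3) − 5·247)/497 = -1496/497.
Residuals: -965/497, 514/497, 11/497, 993/497, -19/497, -534/497; SSR = 4964/497.

SSR = 9.9879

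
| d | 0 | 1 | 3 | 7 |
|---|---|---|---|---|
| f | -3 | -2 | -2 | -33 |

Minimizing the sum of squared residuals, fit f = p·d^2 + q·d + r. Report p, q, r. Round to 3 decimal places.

With design matrix M, MᵀM = [[2483, 371, 59]; [371, 59, 11]; [59, 11, 4]] and Mᵀf = [-1637, -239, -40]ᵀ.
Row-reducing yields p = -141/124, q = 2337/620, r = -557/155.

p = -1.137, q = 3.769, r = -3.594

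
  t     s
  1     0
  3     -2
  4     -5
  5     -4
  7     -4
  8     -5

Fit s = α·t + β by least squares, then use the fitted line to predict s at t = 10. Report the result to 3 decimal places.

ŝ = -6.640

Normal-equation sums: Σt·t = 164, Σt = 28, Σ1 = 6.
For Mᵀs: Σt·s = -114, Σs = -20.
Determinant 164·6 − 28² = 200.
α = ((-114)·6 − 28·(-20))/200 = -31/50; β = (164·(-20) − 28·(-114))/200 = -11/25.
At t = 10: ŝ = (-31/50)·(10) + (-11/25)·(1) = -166/25.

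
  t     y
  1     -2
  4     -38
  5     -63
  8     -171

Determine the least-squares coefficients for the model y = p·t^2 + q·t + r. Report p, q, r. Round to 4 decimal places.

p = -3.0000, q = 2.8400, r = -1.7800

Compute the Gram sums: Σt^2·t^2 = 4978, Σt^2·t = 702, Σt^2 = 106, Σt·t = 106, Σt = 18, Σ1 = 4.
And Σt^2·y = -13129, Σt·y = -1837, Σy = -274.
Row-reducing yields p = -3, q = 71/25, r = -89/50.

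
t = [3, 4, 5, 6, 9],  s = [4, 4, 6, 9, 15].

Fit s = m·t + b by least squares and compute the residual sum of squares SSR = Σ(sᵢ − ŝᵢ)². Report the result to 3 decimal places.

SSR = 2.783

From the data, Σt·t = 167, Σt = 27, Σ1 = 5.
For Aᵀs: Σt·s = 247, Σs = 38.
Normal equations: [[167, 27]; [27, 5]]·[m, b]ᵀ = [247, 38]ᵀ.
det = 167·5 − 27² = 106.
m = (247·5 − 27·38)/106 = 209/106; b = (167·38 − 27·247)/106 = -323/106.
Residuals: 60/53, -89/106, -43/53, 23/106, 16/53; SSR = 295/106.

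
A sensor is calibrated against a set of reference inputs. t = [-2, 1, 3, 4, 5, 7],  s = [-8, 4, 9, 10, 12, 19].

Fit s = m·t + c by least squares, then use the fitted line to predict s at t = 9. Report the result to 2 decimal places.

ŝ = 24.71

AᵀA·[m, c]ᵀ = Aᵀs reads: 104·m + 18·c = 280;  18·m + 6·c = 46.
Eliminating c: 6·(row 1) − 18·(row 2) gives 300·m = 6·280 − 18·46 = 852, so m = 71/25.
Then c = (46 − 18·(71/25))/6 = -64/75.
At t = 9: ŝ = (71/25)·(9) + (-64/75)·(1) = 1853/75.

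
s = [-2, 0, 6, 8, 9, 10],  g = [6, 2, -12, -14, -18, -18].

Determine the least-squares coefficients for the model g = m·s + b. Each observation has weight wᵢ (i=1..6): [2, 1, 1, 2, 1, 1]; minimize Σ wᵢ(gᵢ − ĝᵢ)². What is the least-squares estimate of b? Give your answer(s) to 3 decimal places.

b = 1.792

Sums needed: Σwᵢ·s·s = 353, Σwᵢ·s = 37, Σwᵢ·1 = 8.
Moment sums: Σwᵢ·s·g = -662, Σwᵢ·g = -62.
det = 353·8 − 37² = 1455.
m = ((-662)·8 − 37·(-62))/1455 = -3002/1455; b = (353·(-62) − 37·(-662))/1455 = 2608/1455.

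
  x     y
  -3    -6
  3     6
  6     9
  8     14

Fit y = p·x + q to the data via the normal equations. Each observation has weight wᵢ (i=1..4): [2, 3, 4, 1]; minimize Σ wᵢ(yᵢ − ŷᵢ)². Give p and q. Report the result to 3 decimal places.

Sums needed: Σwᵢ·x·x = 253, Σwᵢ·x = 35, Σwᵢ·1 = 10.
Moment sums: Σwᵢ·x·y = 418, Σwᵢ·y = 56.
Eliminating q: 10·(row 1) − 35·(row 2) gives 1305·p = 10·418 − 35·56 = 2220, so p = 148/87.
Then q = (56 − 35·(148/87))/10 = -154/435.

p = 1.701, q = -0.354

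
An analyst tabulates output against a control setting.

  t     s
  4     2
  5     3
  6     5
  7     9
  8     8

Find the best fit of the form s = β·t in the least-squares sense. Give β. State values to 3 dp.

β = 0.947

Entries of AᵀA: Σt·t = 190.
And Σt·s = 180.
Normal equations: [[190]]·[β]ᵀ = [180]ᵀ.
β = 180/190 = 0.947368.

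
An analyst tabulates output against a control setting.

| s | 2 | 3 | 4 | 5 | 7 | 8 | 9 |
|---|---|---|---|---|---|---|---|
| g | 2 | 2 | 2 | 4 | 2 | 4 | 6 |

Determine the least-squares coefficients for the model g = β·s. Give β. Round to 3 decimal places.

MᵀM·[β]ᵀ = Mᵀg reads: 248·β = 138.
Hence β = 138 / 248 ≈ 0.556452.

β = 0.556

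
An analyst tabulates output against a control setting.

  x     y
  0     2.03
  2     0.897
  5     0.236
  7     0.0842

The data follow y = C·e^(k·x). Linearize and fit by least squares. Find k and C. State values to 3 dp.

k = -0.453, C = 2.130

Taking logs, ln y = k·x + ln C, so regress ln y on x.
AᵀA = [[78.0000, 14.0000]; [14.0000, 4]], rhs = [-24.7589, -3.3191]ᵀ  (here Σx = 14.0000, Σ(x)² = 78.0000, Σln y = -3.3191, Σx·ln y = -24.7589).
Δ = 78.0000·4 − (14.0000)² = 116.0000; k = (-24.7589·4 − 14.0000·-3.3191)/116.0000 = -0.45317, ln C = (78.0000·-3.3191 − 14.0000·-24.7589)/116.0000 = 0.75631, so C = exp(0.75631) = 2.13039.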